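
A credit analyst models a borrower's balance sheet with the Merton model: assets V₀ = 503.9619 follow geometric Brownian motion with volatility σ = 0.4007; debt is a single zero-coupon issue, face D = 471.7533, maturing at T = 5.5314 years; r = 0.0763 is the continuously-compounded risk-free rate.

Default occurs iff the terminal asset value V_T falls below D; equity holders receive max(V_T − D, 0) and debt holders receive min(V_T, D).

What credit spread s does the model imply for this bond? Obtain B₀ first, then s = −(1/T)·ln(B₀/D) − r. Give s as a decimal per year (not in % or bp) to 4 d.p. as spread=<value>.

d₁ = [ln(V₀/D) + (r + σ²/2)T] / (σ√T)
   = [ln(503.9619/471.7533) + (0.0763 + 0.5·0.4007²)·5.5314] / (0.4007·√5.5314)
   = [0.066044 + 0.866108] / 0.942403 = 0.989122
d₂ = d₁ − σ√T = 0.989122 − 0.942403 = 0.046719
N(d₁) = 0.838698,  N(d₂) = 0.518631,  e^(−rT) = 0.655704
E₀ = V₀·N(d₁) − D·e^(−rT)·N(d₂)
   = 503.9619·0.838698 − 471.7533·0.655704·0.518631 = 262.243508
B₀ = V₀ − E₀ = 503.9619 − 262.243508 = 241.718392
spread = −(1/T)·ln(B₀/D) − r = −(1/5.5314)·ln(241.718392/471.7533) − 0.0763 = 0.04458853

spread=0.0446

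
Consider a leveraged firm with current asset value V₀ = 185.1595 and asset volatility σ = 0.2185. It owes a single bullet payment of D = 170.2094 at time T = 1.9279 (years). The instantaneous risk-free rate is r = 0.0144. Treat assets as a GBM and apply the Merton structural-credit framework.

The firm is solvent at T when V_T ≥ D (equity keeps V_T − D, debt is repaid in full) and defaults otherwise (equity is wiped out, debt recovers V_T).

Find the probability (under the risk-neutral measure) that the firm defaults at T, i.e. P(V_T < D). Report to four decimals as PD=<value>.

PD=0.4140

d₁ = [ln(V₀/D) + (r + σ²/2)T] / (σ√T)
   = [ln(185.1595/170.2094) + (0.0144 + 0.5·0.2185²)·1.9279] / (0.2185·√1.9279)
   = [0.084188 + 0.073783] / 0.303385 = 0.520696
d₂ = d₁ − σ√T = 0.520696 − 0.303385 = 0.217311
risk-neutral PD = N(−d₂) = N(-0.217311) = 0.413983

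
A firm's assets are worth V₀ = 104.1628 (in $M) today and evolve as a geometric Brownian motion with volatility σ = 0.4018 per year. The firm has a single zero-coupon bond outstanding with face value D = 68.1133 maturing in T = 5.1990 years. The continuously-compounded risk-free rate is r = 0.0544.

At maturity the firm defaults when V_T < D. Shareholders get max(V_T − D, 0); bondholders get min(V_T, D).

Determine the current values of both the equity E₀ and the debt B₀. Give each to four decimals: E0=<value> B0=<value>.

E0=60.7826 B0=43.3802

d₁ = [ln(V₀/D) + (r + σ²/2)T] / (σ√T)
   = [ln(104.1628/68.1133) + (0.0544 + 0.5·0.4018²)·5.1990] / (0.4018·√5.1990)
   = [0.424783 + 0.702497] / 0.916157 = 1.230444
d₂ = d₁ − σ√T = 1.230444 − 0.916157 = 0.314287
N(d₁) = 0.890735,  N(d₂) = 0.623349,  e^(−rT) = 0.753651
E₀ = V₀·N(d₁) − D·e^(−rT)·N(d₂)
   = 104.1628·0.890735 − 68.1133·0.753651·0.623349 = 60.782638
B₀ = V₀ − E₀ = 104.1628 − 60.782638 = 43.380162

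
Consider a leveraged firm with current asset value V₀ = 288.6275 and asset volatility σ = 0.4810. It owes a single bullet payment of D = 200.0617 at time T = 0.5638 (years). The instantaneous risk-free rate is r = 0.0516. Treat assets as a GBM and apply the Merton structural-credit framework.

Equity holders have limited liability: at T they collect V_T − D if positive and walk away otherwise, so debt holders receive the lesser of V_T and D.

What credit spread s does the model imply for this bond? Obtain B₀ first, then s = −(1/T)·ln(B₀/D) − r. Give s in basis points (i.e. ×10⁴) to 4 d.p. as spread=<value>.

d₁ = [ln(V₀/D) + (r + σ²/2)T] / (σ√T)
   = [ln(288.6275/200.0617) + (0.0516 + 0.5·0.4810²)·0.5638] / (0.4810·√0.5638)
   = [0.366511 + 0.094313] / 0.361167 = 1.275931
d₂ = d₁ − σ√T = 1.275931 − 0.361167 = 0.914765
N(d₁) = 0.899010,  N(d₂) = 0.819842,  e^(−rT) = 0.971327
E₀ = V₀·N(d₁) − D·e^(−rT)·N(d₂)
   = 288.6275·0.899010 − 200.0617·0.971327·0.819842 = 100.162886
B₀ = V₀ − E₀ = 288.6275 − 100.162886 = 188.464614
spread = −(1/T)·ln(B₀/D) − r = −(1/0.5638)·ln(188.464614/200.0617) − 0.0516 = 0.05431620
in basis points: 0.05431620 × 10⁴ = 543.1620 bp

spread=543.1620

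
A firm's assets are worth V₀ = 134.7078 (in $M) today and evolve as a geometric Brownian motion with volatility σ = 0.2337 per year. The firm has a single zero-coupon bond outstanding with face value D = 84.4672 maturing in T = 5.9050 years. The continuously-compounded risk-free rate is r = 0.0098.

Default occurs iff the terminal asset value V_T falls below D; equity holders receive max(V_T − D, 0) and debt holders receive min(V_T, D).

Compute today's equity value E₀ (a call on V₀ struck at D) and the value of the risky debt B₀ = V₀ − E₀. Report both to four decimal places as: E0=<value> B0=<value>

d₁ = [ln(V₀/D) + (r + σ²/2)T] / (σ√T)
   = [ln(134.7078/84.4672) + (0.0098 + 0.5·0.2337²)·5.9050] / (0.2337·√5.9050)
   = [0.466745 + 0.219122] / 0.567896 = 1.207733
d₂ = d₁ − σ√T = 1.207733 − 0.567896 = 0.639837
N(d₁) = 0.886425,  N(d₂) = 0.738861,  e^(−rT) = 0.943774
E₀ = V₀·N(d₁) − D·e^(−rT)·N(d₂)
   = 134.7078·0.886425 − 84.4672·0.943774·0.738861 = 60.507925
B₀ = V₀ − E₀ = 134.7078 − 60.507925 = 74.199875

E0=60.5079 B0=74.1999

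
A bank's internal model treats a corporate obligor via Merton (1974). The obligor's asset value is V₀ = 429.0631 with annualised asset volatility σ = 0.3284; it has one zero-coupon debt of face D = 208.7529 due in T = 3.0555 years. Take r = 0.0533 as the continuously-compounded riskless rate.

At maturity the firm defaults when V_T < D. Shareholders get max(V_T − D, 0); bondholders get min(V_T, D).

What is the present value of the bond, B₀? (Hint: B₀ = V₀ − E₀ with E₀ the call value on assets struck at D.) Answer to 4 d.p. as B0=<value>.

d₁ = [ln(V₀/D) + (r + σ²/2)T] / (σ√T)
   = [ln(429.0631/208.7529) + (0.0533 + 0.5·0.3284²)·3.0555] / (0.3284·√3.0555)
   = [0.720453 + 0.327621] / 0.574043 = 1.825776
d₂ = d₁ − σ√T = 1.825776 − 0.574043 = 1.251733
N(d₁) = 0.966058,  N(d₂) = 0.894666,  e^(−rT) = 0.849712
E₀ = V₀·N(d₁) − D·e^(−rT)·N(d₂)
   = 429.0631·0.966058 − 208.7529·0.849712·0.894666 = 255.804097
B₀ = V₀ − E₀ = 429.0631 − 255.804097 = 173.259003

B0=173.2590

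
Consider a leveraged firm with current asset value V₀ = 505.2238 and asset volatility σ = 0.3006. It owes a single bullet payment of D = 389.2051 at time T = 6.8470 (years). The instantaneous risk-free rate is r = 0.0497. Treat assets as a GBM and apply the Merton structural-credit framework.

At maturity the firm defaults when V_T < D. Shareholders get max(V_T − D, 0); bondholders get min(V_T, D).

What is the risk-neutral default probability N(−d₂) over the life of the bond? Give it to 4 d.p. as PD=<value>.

d₁ = [ln(V₀/D) + (r + σ²/2)T] / (σ√T)
   = [ln(505.2238/389.2051) + (0.0497 + 0.5·0.3006²)·6.8470] / (0.3006·√6.8470)
   = [0.260895 + 0.649645] / 0.786573 = 1.157603
d₂ = d₁ − σ√T = 1.157603 − 0.786573 = 0.371030
risk-neutral PD = N(−d₂) = N(-0.371030) = 0.355308

PD=0.3553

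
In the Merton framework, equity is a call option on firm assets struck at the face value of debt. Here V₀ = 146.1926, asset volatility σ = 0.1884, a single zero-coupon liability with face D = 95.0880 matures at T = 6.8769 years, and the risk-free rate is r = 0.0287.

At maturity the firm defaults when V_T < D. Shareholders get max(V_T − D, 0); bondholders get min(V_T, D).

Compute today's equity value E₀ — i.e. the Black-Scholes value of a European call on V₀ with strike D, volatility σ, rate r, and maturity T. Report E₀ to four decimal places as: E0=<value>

d₁ = [ln(V₀/D) + (r + σ²/2)T] / (σ√T)
   = [ln(146.1926/95.0880) + (0.0287 + 0.5·0.1884²)·6.8769] / (0.1884·√6.8769)
   = [0.430122 + 0.319413] / 0.494057 = 1.517103
d₂ = d₁ − σ√T = 1.517103 − 0.494057 = 1.023045
N(d₁) = 0.935380,  N(d₂) = 0.846857,  e^(−rT) = 0.820889
E₀ = V₀·N(d₁) − D·e^(−rT)·N(d₂)
   = 146.1926·0.935380 − 95.0880·0.820889·0.846857 = 70.642712

E0=70.6427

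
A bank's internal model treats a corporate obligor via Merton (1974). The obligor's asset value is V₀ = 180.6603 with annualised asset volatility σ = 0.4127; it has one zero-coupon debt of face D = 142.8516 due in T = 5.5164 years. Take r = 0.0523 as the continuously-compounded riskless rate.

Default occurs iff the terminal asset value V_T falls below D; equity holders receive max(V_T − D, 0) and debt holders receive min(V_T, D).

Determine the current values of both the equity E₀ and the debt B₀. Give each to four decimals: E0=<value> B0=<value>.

E0=97.1745 B0=83.4858

d₁ = [ln(V₀/D) + (r + σ²/2)T] / (σ√T)
   = [ln(180.6603/142.8516) + (0.0523 + 0.5·0.4127²)·5.5164] / (0.4127·√5.5164)
   = [0.234812 + 0.758288] / 0.969309 = 1.024544
d₂ = d₁ − σ√T = 1.024544 − 0.969309 = 0.055235
N(d₁) = 0.847211,  N(d₂) = 0.522024,  e^(−rT) = 0.749381
E₀ = V₀·N(d₁) − D·e^(−rT)·N(d₂)
   = 180.6603·0.847211 − 142.8516·0.749381·0.522024 = 97.174512
B₀ = V₀ − E₀ = 180.6603 − 97.174512 = 83.485788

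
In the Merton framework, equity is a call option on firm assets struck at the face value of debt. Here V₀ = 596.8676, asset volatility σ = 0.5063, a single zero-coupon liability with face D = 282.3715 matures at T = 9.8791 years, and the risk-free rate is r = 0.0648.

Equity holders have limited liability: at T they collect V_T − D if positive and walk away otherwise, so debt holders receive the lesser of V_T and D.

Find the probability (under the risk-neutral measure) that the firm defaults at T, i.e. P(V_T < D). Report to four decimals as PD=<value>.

d₁ = [ln(V₀/D) + (r + σ²/2)T] / (σ√T)
   = [ln(596.8676/282.3715) + (0.0648 + 0.5·0.5063²)·9.8791] / (0.5063·√9.8791)
   = [0.748472 + 1.906368] / 1.591353 = 1.668291
d₂ = d₁ − σ√T = 1.668291 − 1.591353 = 0.076937
risk-neutral PD = N(−d₂) = N(-0.076937) = 0.469337

PD=0.4693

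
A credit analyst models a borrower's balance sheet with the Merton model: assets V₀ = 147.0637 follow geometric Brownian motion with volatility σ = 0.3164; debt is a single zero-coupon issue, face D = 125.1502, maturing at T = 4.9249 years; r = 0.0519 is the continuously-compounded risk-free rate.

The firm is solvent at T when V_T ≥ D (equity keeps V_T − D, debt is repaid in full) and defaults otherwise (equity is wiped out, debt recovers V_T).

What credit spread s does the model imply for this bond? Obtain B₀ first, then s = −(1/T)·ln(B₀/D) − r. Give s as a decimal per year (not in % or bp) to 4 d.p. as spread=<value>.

spread=0.0312

d₁ = [ln(V₀/D) + (r + σ²/2)T] / (σ√T)
   = [ln(147.0637/125.1502) + (0.0519 + 0.5·0.3164²)·4.9249] / (0.3164·√4.9249)
   = [0.161351 + 0.502116] / 0.702159 = 0.944896
d₂ = d₁ − σ√T = 0.944896 − 0.702159 = 0.242738
N(d₁) = 0.827644,  N(d₂) = 0.595896,  e^(−rT) = 0.774450
E₀ = V₀·N(d₁) − D·e^(−rT)·N(d₂)
   = 147.0637·0.827644 − 125.1502·0.774450·0.595896 = 63.960663
B₀ = V₀ − E₀ = 147.0637 − 63.960663 = 83.103037
spread = −(1/T)·ln(B₀/D) − r = −(1/4.9249)·ln(83.103037/125.1502) − 0.0519 = 0.03123537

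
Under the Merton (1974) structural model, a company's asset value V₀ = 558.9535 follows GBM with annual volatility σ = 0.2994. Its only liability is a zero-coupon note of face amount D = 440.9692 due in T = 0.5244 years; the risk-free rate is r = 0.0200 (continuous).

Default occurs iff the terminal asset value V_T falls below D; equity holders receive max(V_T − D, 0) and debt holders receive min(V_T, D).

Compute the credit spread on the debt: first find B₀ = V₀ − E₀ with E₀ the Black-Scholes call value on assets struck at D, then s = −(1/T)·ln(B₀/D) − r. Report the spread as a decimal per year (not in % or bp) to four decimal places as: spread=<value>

spread=0.0297

d₁ = [ln(V₀/D) + (r + σ²/2)T] / (σ√T)
   = [ln(558.9535/440.9692) + (0.0200 + 0.5·0.2994²)·0.5244] / (0.2994·√0.5244)
   = [0.237091 + 0.033992] / 0.216812 = 1.250314
d₂ = d₁ − σ√T = 1.250314 − 0.216812 = 1.033502
N(d₁) = 0.894408,  N(d₂) = 0.849315,  e^(−rT) = 0.989567
E₀ = V₀·N(d₁) − D·e^(−rT)·N(d₂)
   = 558.9535·0.894408 − 440.9692·0.989567·0.849315 = 129.317722
B₀ = V₀ − E₀ = 558.9535 − 129.317722 = 429.635778
spread = −(1/T)·ln(B₀/D) − r = −(1/0.5244)·ln(429.635778/440.9692) − 0.0200 = 0.02965143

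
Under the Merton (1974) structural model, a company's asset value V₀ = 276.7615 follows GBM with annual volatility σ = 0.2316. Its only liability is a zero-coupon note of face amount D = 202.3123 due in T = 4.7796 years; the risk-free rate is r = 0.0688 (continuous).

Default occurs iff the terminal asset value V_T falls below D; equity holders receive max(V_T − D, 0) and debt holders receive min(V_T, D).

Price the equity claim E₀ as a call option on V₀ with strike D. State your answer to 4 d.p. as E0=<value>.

d₁ = [ln(V₀/D) + (r + σ²/2)T] / (σ√T)
   = [ln(276.7615/202.3123) + (0.0688 + 0.5·0.2316²)·4.7796] / (0.2316·√4.7796)
   = [0.313344 + 0.457022] / 0.506331 = 1.521467
d₂ = d₁ − σ√T = 1.521467 − 0.506331 = 1.015136
N(d₁) = 0.935929,  N(d₂) = 0.844980,  e^(−rT) = 0.719761
E₀ = V₀·N(d₁) − D·e^(−rT)·N(d₂)
   = 276.7615·0.935929 − 202.3123·0.719761·0.844980 = 135.986102

E0=135.9861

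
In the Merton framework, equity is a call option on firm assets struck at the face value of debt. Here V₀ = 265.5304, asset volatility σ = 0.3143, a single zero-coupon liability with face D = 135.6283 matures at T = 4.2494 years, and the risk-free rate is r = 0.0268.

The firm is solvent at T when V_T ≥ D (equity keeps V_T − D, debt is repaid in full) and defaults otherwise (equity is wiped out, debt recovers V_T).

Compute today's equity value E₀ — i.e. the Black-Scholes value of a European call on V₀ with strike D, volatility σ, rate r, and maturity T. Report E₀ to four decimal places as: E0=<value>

d₁ = [ln(V₀/D) + (r + σ²/2)T] / (σ√T)
   = [ln(265.5304/135.6283) + (0.0268 + 0.5·0.3143²)·4.2494] / (0.3143·√4.2494)
   = [0.671811 + 0.323771] / 0.647900 = 1.536629
d₂ = d₁ − σ√T = 1.536629 − 0.647900 = 0.888729
N(d₁) = 0.937808,  N(d₂) = 0.812926,  e^(−rT) = 0.892362
E₀ = V₀·N(d₁) − D·e^(−rT)·N(d₂)
   = 265.5304·0.937808 − 135.6283·0.892362·0.812926 = 150.628554

E0=150.6286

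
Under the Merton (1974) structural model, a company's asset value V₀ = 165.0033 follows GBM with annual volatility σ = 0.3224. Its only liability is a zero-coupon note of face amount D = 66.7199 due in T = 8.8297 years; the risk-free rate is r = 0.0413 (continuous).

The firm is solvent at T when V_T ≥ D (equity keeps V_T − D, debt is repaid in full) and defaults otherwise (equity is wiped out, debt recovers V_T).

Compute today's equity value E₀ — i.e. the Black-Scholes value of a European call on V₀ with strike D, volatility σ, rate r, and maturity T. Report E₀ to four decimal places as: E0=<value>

E0=122.0042

d₁ = [ln(V₀/D) + (r + σ²/2)T] / (σ√T)
   = [ln(165.0033/66.7199) + (0.0413 + 0.5·0.3224²)·8.8297] / (0.3224·√8.8297)
   = [0.905462 + 0.823554] / 0.958006 = 1.804808
d₂ = d₁ − σ√T = 1.804808 − 0.958006 = 0.846803
N(d₁) = 0.964448,  N(d₂) = 0.801447,  e^(−rT) = 0.694428
E₀ = V₀·N(d₁) − D·e^(−rT)·N(d₂)
   = 165.0033·0.964448 − 66.7199·0.694428·0.801447 = 122.004241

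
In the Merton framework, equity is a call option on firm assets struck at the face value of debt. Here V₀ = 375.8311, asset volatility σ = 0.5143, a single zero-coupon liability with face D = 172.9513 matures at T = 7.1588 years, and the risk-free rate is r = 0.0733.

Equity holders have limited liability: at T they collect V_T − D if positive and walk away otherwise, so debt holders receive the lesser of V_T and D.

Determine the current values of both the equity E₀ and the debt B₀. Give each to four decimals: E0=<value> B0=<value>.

d₁ = [ln(V₀/D) + (r + σ²/2)T] / (σ√T)
   = [ln(375.8311/172.9513) + (0.0733 + 0.5·0.5143²)·7.1588] / (0.5143·√7.1588)
   = [0.776130 + 1.471507] / 1.376058 = 1.633389
d₂ = d₁ − σ√T = 1.633389 − 1.376058 = 0.257331
N(d₁) = 0.948806,  N(d₂) = 0.601538,  e^(−rT) = 0.591709
E₀ = V₀·N(d₁) − D·e^(−rT)·N(d₂)
   = 375.8311·0.948806 − 172.9513·0.591709·0.601538 = 295.031385
B₀ = V₀ − E₀ = 375.8311 − 295.031385 = 80.799715

E0=295.0314 B0=80.7997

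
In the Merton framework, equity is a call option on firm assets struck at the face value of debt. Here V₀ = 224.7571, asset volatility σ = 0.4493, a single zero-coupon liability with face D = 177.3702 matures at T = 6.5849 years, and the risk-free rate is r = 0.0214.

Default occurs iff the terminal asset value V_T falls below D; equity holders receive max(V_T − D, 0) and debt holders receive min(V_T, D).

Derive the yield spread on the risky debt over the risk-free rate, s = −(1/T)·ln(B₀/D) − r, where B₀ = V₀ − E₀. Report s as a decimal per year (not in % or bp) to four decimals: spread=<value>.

d₁ = [ln(V₀/D) + (r + σ²/2)T] / (σ√T)
   = [ln(224.7571/177.3702) + (0.0214 + 0.5·0.4493²)·6.5849] / (0.4493·√6.5849)
   = [0.236781 + 0.805565] / 1.152951 = 0.904068
d₂ = d₁ − σ√T = 0.904068 − 1.152951 = -0.248883
N(d₁) = 0.817020,  N(d₂) = 0.401725,  e^(−rT) = 0.868562
E₀ = V₀·N(d₁) − D·e^(−rT)·N(d₂)
   = 224.7571·0.817020 − 177.3702·0.868562·0.401725 = 121.742525
B₀ = V₀ − E₀ = 224.7571 − 121.742525 = 103.014575
spread = −(1/T)·ln(B₀/D) − r = −(1/6.5849)·ln(103.014575/177.3702) − 0.0214 = 0.06111736

spread=0.0611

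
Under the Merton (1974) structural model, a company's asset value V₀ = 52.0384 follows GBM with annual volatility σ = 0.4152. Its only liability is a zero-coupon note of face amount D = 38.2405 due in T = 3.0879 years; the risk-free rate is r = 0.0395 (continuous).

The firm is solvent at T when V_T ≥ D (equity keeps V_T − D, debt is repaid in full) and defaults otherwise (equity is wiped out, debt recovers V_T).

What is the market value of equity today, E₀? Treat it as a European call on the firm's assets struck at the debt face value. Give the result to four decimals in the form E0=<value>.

E0=23.2600

d₁ = [ln(V₀/D) + (r + σ²/2)T] / (σ√T)
   = [ln(52.0384/38.2405) + (0.0395 + 0.5·0.4152²)·3.0879] / (0.4152·√3.0879)
   = [0.308087 + 0.388135] / 0.729607 = 0.954242
d₂ = d₁ − σ√T = 0.954242 − 0.729607 = 0.224636
N(d₁) = 0.830020,  N(d₂) = 0.588869,  e^(−rT) = 0.885173
E₀ = V₀·N(d₁) − D·e^(−rT)·N(d₂)
   = 52.0384·0.830020 − 38.2405·0.885173·0.588869 = 23.260004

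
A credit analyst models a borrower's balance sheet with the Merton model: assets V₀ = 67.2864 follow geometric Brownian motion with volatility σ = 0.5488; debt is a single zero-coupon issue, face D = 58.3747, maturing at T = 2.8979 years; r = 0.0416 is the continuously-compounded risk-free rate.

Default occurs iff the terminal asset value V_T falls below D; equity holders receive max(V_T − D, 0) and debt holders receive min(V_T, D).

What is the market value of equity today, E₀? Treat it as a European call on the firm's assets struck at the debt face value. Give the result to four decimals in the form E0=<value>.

E0=29.9467

d₁ = [ln(V₀/D) + (r + σ²/2)T] / (σ√T)
   = [ln(67.2864/58.3747) + (0.0416 + 0.5·0.5488²)·2.8979] / (0.5488·√2.8979)
   = [0.142076 + 0.556949] / 0.934234 = 0.748233
d₂ = d₁ − σ√T = 0.748233 − 0.934234 = -0.186001
N(d₁) = 0.772840,  N(d₂) = 0.426222,  e^(−rT) = 0.886430
E₀ = V₀·N(d₁) − D·e^(−rT)·N(d₂)
   = 67.2864·0.772840 − 58.3747·0.886430·0.426222 = 29.946736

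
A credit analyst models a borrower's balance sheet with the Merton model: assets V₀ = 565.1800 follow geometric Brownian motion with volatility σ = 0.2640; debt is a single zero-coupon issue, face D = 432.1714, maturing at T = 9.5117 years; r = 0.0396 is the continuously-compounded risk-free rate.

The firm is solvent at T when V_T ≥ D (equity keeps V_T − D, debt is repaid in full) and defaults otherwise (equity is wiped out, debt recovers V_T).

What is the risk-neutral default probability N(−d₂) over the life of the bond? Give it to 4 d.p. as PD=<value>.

PD=0.3501

d₁ = [ln(V₀/D) + (r + σ²/2)T] / (σ√T)
   = [ln(565.1800/432.1714) + (0.0396 + 0.5·0.2640²)·9.5117] / (0.2640·√9.5117)
   = [0.268322 + 0.708127] / 0.814204 = 1.199269
d₂ = d₁ − σ√T = 1.199269 − 0.814204 = 0.385065
risk-neutral PD = N(−d₂) = N(-0.385065) = 0.350094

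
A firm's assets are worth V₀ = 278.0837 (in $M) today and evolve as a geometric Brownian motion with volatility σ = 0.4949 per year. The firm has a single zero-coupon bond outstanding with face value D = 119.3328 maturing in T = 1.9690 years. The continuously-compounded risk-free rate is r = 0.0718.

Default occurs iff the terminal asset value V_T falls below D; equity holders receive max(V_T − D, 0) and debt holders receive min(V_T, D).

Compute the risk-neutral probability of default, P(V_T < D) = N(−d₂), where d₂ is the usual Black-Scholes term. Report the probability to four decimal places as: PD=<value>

d₁ = [ln(V₀/D) + (r + σ²/2)T] / (σ√T)
   = [ln(278.0837/119.3328) + (0.0718 + 0.5·0.4949²)·1.9690] / (0.4949·√1.9690)
   = [0.846006 + 0.382504] / 0.694449 = 1.769043
d₂ = d₁ − σ√T = 1.769043 − 0.694449 = 1.074594
risk-neutral PD = N(−d₂) = N(-1.074594) = 0.141278

PD=0.1413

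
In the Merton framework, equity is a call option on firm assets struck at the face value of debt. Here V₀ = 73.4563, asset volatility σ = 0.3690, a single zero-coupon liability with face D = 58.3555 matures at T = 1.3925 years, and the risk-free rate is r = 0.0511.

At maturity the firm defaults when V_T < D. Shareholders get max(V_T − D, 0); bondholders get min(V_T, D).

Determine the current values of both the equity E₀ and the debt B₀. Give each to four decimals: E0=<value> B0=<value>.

E0=23.0410 B0=50.4153

d₁ = [ln(V₀/D) + (r + σ²/2)T] / (σ√T)
   = [ln(73.4563/58.3555) + (0.0511 + 0.5·0.3690²)·1.3925] / (0.3690·√1.3925)
   = [0.230137 + 0.165959] / 0.435436 = 0.909654
d₂ = d₁ − σ√T = 0.909654 − 0.435436 = 0.474219
N(d₁) = 0.818498,  N(d₂) = 0.682328,  e^(−rT) = 0.931316
E₀ = V₀·N(d₁) − D·e^(−rT)·N(d₂)
   = 73.4563·0.818498 − 58.3555·0.931316·0.682328 = 23.041047
B₀ = V₀ − E₀ = 73.4563 − 23.041047 = 50.415253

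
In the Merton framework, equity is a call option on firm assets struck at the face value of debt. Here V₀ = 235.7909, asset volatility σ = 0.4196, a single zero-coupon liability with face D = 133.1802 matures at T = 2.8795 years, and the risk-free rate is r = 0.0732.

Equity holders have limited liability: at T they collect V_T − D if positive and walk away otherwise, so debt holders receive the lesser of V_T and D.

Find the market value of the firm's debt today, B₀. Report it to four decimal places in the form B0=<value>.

B0=100.3685

d₁ = [ln(V₀/D) + (r + σ²/2)T] / (σ√T)
   = [ln(235.7909/133.1802) + (0.0732 + 0.5·0.4196²)·2.8795] / (0.4196·√2.8795)
   = [0.571242 + 0.464268] / 0.712023 = 1.454321
d₂ = d₁ − σ√T = 1.454321 − 0.712023 = 0.742298
N(d₁) = 0.927071,  N(d₂) = 0.771047,  e^(−rT) = 0.809953
E₀ = V₀·N(d₁) − D·e^(−rT)·N(d₂)
   = 235.7909·0.927071 − 133.1802·0.809953·0.771047 = 135.422446
B₀ = V₀ − E₀ = 235.7909 − 135.422446 = 100.368454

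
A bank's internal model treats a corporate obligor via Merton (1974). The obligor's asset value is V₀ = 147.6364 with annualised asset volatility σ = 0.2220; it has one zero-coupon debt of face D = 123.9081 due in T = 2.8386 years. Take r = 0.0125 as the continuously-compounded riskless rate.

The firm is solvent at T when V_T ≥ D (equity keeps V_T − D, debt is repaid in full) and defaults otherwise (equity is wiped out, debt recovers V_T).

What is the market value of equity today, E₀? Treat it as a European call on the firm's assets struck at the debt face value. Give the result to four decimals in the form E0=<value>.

d₁ = [ln(V₀/D) + (r + σ²/2)T] / (σ√T)
   = [ln(147.6364/123.9081) + (0.0125 + 0.5·0.2220²)·2.8386] / (0.2220·√2.8386)
   = [0.175212 + 0.105431] / 0.374029 = 0.750326
d₂ = d₁ − σ√T = 0.750326 − 0.374029 = 0.376297
N(d₁) = 0.773471,  N(d₂) = 0.646652,  e^(−rT) = 0.965140
E₀ = V₀·N(d₁) − D·e^(−rT)·N(d₂)
   = 147.6364·0.773471 − 123.9081·0.965140·0.646652 = 36.860226

E0=36.8602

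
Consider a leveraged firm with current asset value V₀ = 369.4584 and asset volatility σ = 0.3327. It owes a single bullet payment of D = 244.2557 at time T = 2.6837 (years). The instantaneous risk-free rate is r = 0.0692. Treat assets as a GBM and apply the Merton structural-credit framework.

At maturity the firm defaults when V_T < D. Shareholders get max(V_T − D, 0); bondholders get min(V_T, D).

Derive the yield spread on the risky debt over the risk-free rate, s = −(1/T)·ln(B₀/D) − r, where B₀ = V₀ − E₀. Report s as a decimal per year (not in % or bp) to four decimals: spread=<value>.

d₁ = [ln(V₀/D) + (r + σ²/2)T] / (σ√T)
   = [ln(369.4584/244.2557) + (0.0692 + 0.5·0.3327²)·2.6837] / (0.3327·√2.6837)
   = [0.413823 + 0.334240] / 0.545029 = 1.372519
d₂ = d₁ − σ√T = 1.372519 − 0.545029 = 0.827490
N(d₁) = 0.915049,  N(d₂) = 0.796020,  e^(−rT) = 0.830513
E₀ = V₀·N(d₁) − D·e^(−rT)·N(d₂)
   = 369.4584·0.915049 − 244.2557·0.830513·0.796020 = 176.593904
B₀ = V₀ − E₀ = 369.4584 − 176.593904 = 192.864496
spread = −(1/T)·ln(B₀/D) − r = −(1/2.6837)·ln(192.864496/244.2557) − 0.0692 = 0.01882317

spread=0.0188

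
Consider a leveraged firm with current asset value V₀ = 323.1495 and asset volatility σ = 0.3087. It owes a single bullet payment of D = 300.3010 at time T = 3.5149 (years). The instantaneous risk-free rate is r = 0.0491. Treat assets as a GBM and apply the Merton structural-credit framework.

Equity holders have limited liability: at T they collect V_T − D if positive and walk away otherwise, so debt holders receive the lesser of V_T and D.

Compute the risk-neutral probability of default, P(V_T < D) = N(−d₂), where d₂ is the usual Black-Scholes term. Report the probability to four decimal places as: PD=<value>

PD=0.4461

d₁ = [ln(V₀/D) + (r + σ²/2)T] / (σ√T)
   = [ln(323.1495/300.3010) + (0.0491 + 0.5·0.3087²)·3.5149] / (0.3087·√3.5149)
   = [0.073330 + 0.340059] / 0.578753 = 0.714275
d₂ = d₁ − σ√T = 0.714275 − 0.578753 = 0.135522
risk-neutral PD = N(−d₂) = N(-0.135522) = 0.446099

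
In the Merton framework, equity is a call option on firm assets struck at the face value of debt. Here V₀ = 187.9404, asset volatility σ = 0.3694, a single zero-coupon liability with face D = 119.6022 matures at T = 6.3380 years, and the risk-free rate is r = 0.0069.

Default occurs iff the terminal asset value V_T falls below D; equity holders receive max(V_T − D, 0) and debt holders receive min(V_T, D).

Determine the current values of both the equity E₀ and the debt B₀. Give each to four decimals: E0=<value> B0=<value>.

E0=97.6851 B0=90.2553

d₁ = [ln(V₀/D) + (r + σ²/2)T] / (σ√T)
   = [ln(187.9404/119.6022) + (0.0069 + 0.5·0.3694²)·6.3380] / (0.3694·√6.3380)
   = [0.451954 + 0.476162] / 0.929979 = 0.997997
d₂ = d₁ − σ√T = 0.997997 − 0.929979 = 0.068018
N(d₁) = 0.840860,  N(d₂) = 0.527115,  e^(−rT) = 0.957210
E₀ = V₀·N(d₁) − D·e^(−rT)·N(d₂)
   = 187.9404·0.840860 − 119.6022·0.957210·0.527115 = 97.685077
B₀ = V₀ − E₀ = 187.9404 − 97.685077 = 90.255323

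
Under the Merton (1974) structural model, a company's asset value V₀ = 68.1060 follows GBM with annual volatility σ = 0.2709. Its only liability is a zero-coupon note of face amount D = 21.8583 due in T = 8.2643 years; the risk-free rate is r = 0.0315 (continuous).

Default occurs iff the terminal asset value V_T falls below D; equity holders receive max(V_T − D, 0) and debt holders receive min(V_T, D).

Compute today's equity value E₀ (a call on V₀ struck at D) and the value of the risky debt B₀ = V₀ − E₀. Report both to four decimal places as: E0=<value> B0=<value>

E0=51.6188 B0=16.4872

d₁ = [ln(V₀/D) + (r + σ²/2)T] / (σ√T)
   = [ln(68.1060/21.8583) + (0.0315 + 0.5·0.2709²)·8.2643] / (0.2709·√8.2643)
   = [1.136485 + 0.563571] / 0.778775 = 2.182986
d₂ = d₁ − σ√T = 2.182986 − 0.778775 = 1.404211
N(d₁) = 0.985482,  N(d₂) = 0.919872,  e^(−rT) = 0.770801
E₀ = V₀·N(d₁) − D·e^(−rT)·N(d₂)
   = 68.1060·0.985482 − 21.8583·0.770801·0.919872 = 51.618844
B₀ = V₀ − E₀ = 68.1060 − 51.618844 = 16.487156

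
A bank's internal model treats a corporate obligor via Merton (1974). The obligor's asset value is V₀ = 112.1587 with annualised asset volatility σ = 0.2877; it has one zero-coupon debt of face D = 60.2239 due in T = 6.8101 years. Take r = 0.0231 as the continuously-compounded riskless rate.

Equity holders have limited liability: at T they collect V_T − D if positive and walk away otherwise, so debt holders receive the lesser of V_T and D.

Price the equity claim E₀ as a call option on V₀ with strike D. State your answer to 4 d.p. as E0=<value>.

E0=64.9259

d₁ = [ln(V₀/D) + (r + σ²/2)T] / (σ√T)
   = [ln(112.1587/60.2239) + (0.0231 + 0.5·0.2877²)·6.8101] / (0.2877·√6.8101)
   = [0.621846 + 0.439154] / 0.750787 = 1.413183
d₂ = d₁ − σ√T = 1.413183 − 0.750787 = 0.662396
N(d₁) = 0.921199,  N(d₂) = 0.746141,  e^(−rT) = 0.854436
E₀ = V₀·N(d₁) − D·e^(−rT)·N(d₂)
   = 112.1587·0.921199 − 60.2239·0.854436·0.746141 = 64.925928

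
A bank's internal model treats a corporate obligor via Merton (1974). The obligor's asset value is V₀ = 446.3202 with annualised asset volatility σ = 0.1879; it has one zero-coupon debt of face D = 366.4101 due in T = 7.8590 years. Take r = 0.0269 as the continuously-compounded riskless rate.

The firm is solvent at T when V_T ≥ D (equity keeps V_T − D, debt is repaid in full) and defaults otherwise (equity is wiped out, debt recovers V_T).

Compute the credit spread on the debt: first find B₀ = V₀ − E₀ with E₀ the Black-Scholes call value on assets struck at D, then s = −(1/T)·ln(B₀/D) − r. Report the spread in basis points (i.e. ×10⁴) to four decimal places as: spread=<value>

spread=105.2853

d₁ = [ln(V₀/D) + (r + σ²/2)T] / (σ√T)
   = [ln(446.3202/366.4101) + (0.0269 + 0.5·0.1879²)·7.8590] / (0.1879·√7.8590)
   = [0.197283 + 0.350144] / 0.526757 = 1.039240
d₂ = d₁ − σ√T = 1.039240 − 0.526757 = 0.512483
N(d₁) = 0.850653,  N(d₂) = 0.695843,  e^(−rT) = 0.809444
E₀ = V₀·N(d₁) − D·e^(−rT)·N(d₂)
   = 446.3202·0.850653 − 366.4101·0.809444·0.695843 = 173.284556
B₀ = V₀ − E₀ = 446.3202 − 173.284556 = 273.035644
spread = −(1/T)·ln(B₀/D) − r = −(1/7.8590)·ln(273.035644/366.4101) − 0.0269 = 0.01052853
in basis points: 0.01052853 × 10⁴ = 105.2853 bp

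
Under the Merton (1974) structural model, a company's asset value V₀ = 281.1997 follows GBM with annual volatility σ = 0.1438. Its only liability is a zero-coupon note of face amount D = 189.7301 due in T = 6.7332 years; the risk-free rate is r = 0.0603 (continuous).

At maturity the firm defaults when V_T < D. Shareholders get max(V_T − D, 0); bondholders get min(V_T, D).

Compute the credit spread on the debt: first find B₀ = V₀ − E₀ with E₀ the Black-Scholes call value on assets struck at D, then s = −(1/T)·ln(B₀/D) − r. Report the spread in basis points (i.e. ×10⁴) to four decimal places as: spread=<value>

d₁ = [ln(V₀/D) + (r + σ²/2)T] / (σ√T)
   = [ln(281.1997/189.7301) + (0.0603 + 0.5·0.1438²)·6.7332] / (0.1438·√6.7332)
   = [0.393463 + 0.475628] / 0.373138 = 2.329139
d₂ = d₁ − σ√T = 2.329139 − 0.373138 = 1.956001
N(d₁) = 0.990074,  N(d₂) = 0.974767,  e^(−rT) = 0.666302
E₀ = V₀·N(d₁) − D·e^(−rT)·N(d₂)
   = 281.1997·0.990074 − 189.7301·0.666302·0.974767 = 155.180806
B₀ = V₀ − E₀ = 281.1997 − 155.180806 = 126.018894
spread = −(1/T)·ln(B₀/D) − r = −(1/6.7332)·ln(126.018894/189.7301) − 0.0603 = 0.00046913
in basis points: 0.00046913 × 10⁴ = 4.6913 bp

spread=4.6913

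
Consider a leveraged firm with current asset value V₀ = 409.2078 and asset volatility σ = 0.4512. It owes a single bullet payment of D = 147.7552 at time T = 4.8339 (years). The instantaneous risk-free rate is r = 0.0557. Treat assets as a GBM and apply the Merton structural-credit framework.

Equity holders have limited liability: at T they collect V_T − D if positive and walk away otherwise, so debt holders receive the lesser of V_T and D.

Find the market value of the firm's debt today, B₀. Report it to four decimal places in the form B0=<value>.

d₁ = [ln(V₀/D) + (r + σ²/2)T] / (σ√T)
   = [ln(409.2078/147.7552) + (0.0557 + 0.5·0.4512²)·4.8339] / (0.4512·√4.8339)
   = [1.018666 + 0.761294] / 0.992014 = 1.794289
d₂ = d₁ − σ√T = 1.794289 − 0.992014 = 0.802275
N(d₁) = 0.963617,  N(d₂) = 0.788803,  e^(−rT) = 0.763954
E₀ = V₀·N(d₁) − D·e^(−rT)·N(d₂)
   = 409.2078·0.963617 − 147.7552·0.763954·0.788803 = 305.280784
B₀ = V₀ − E₀ = 409.2078 − 305.280784 = 103.927016

B0=103.9270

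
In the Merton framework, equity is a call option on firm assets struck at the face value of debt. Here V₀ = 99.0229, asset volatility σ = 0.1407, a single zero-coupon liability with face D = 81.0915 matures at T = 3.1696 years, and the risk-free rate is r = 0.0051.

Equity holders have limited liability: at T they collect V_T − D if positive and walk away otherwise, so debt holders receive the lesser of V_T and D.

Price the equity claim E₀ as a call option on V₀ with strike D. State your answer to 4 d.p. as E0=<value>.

E0=21.6164

d₁ = [ln(V₀/D) + (r + σ²/2)T] / (σ√T)
   = [ln(99.0229/81.0915) + (0.0051 + 0.5·0.1407²)·3.1696] / (0.1407·√3.1696)
   = [0.199773 + 0.047538] / 0.250493 = 0.987297
d₂ = d₁ − σ√T = 0.987297 − 0.250493 = 0.736804
N(d₁) = 0.838251,  N(d₂) = 0.769379,  e^(−rT) = 0.983965
E₀ = V₀·N(d₁) − D·e^(−rT)·N(d₂)
   = 99.0229·0.838251 − 81.0915·0.983965·0.769379 = 21.616412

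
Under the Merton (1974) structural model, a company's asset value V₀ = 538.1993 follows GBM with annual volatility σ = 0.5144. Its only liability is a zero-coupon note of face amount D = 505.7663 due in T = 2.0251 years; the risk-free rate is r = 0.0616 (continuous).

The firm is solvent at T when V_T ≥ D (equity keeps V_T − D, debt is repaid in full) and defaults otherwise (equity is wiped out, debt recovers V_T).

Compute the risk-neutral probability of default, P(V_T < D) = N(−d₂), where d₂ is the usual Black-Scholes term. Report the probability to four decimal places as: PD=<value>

PD=0.5441

d₁ = [ln(V₀/D) + (r + σ²/2)T] / (σ√T)
   = [ln(538.1993/505.7663) + (0.0616 + 0.5·0.5144²)·2.0251] / (0.5144·√2.0251)
   = [0.062154 + 0.392674] / 0.732022 = 0.621332
d₂ = d₁ − σ√T = 0.621332 − 0.732022 = -0.110690
risk-neutral PD = N(−d₂) = N(0.110690) = 0.544069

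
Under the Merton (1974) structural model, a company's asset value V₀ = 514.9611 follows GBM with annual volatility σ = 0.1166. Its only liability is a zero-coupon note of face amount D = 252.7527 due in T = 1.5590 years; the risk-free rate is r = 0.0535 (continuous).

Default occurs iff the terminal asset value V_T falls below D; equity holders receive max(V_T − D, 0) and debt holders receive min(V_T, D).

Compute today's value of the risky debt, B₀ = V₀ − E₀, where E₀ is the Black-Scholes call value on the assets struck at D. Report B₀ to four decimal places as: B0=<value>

B0=232.5267

d₁ = [ln(V₀/D) + (r + σ²/2)T] / (σ√T)
   = [ln(514.9611/252.7527) + (0.0535 + 0.5·0.1166²)·1.5590] / (0.1166·√1.5590)
   = [0.711680 + 0.094004] / 0.145587 = 5.534051
d₂ = d₁ − σ√T = 5.534051 − 0.145587 = 5.388464
N(d₁) = 1.000000,  N(d₂) = 1.000000,  e^(−rT) = 0.919977
E₀ = V₀·N(d₁) − D·e^(−rT)·N(d₂)
   = 514.9611·1.000000 − 252.7527·0.919977·1.000000 = 282.434404
B₀ = V₀ − E₀ = 514.9611 − 282.434404 = 232.526696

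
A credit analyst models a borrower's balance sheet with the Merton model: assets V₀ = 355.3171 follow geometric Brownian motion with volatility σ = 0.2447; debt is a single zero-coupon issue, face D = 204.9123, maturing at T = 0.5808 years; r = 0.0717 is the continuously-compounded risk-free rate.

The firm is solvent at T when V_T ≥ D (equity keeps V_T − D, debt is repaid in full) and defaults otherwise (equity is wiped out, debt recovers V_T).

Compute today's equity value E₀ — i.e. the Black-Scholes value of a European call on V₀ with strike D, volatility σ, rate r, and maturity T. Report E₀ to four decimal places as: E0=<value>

E0=158.7728

d₁ = [ln(V₀/D) + (r + σ²/2)T] / (σ√T)
   = [ln(355.3171/204.9123) + (0.0717 + 0.5·0.2447²)·0.5808] / (0.2447·√0.5808)
   = [0.550429 + 0.059032] / 0.186486 = 3.268122
d₂ = d₁ − σ√T = 3.268122 − 0.186486 = 3.081636
N(d₁) = 0.999459,  N(d₂) = 0.998971,  e^(−rT) = 0.959212
E₀ = V₀·N(d₁) − D·e^(−rT)·N(d₂)
   = 355.3171·0.999459 − 204.9123·0.959212·0.998971 = 158.772781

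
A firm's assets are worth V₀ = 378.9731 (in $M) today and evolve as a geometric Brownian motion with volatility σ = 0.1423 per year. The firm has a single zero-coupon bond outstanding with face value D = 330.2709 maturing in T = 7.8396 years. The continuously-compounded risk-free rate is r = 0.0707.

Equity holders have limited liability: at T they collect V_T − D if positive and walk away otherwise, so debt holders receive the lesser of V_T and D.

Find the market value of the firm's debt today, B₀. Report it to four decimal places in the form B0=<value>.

B0=187.9790

d₁ = [ln(V₀/D) + (r + σ²/2)T] / (σ√T)
   = [ln(378.9731/330.2709) + (0.0707 + 0.5·0.1423²)·7.8396] / (0.1423·√7.8396)
   = [0.137552 + 0.633633] / 0.398430 = 1.935560
d₂ = d₁ − σ√T = 1.935560 − 0.398430 = 1.537130
N(d₁) = 0.973539,  N(d₂) = 0.937869,  e^(−rT) = 0.574497
E₀ = V₀·N(d₁) − D·e^(−rT)·N(d₂)
   = 378.9731·0.973539 − 330.2709·0.574497·0.937869 = 190.994063
B₀ = V₀ − E₀ = 378.9731 − 190.994063 = 187.979037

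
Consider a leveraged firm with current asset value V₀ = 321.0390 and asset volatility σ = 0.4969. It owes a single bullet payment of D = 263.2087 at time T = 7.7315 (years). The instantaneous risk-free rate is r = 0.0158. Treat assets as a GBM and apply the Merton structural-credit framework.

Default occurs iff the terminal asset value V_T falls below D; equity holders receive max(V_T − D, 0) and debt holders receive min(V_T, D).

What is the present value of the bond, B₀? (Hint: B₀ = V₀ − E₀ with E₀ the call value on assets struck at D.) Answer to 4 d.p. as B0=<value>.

B0=132.4422

d₁ = [ln(V₀/D) + (r + σ²/2)T] / (σ√T)
   = [ln(321.0390/263.2087) + (0.0158 + 0.5·0.4969²)·7.7315] / (0.4969·√7.7315)
   = [0.198615 + 1.076649] / 1.381659 = 0.922995
d₂ = d₁ − σ√T = 0.922995 − 1.381659 = -0.458664
N(d₁) = 0.821995,  N(d₂) = 0.323238,  e^(−rT) = 0.885009
E₀ = V₀·N(d₁) − D·e^(−rT)·N(d₂)
   = 321.0390·0.821995 − 263.2087·0.885009·0.323238 = 188.596836
B₀ = V₀ − E₀ = 321.0390 − 188.596836 = 132.442164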